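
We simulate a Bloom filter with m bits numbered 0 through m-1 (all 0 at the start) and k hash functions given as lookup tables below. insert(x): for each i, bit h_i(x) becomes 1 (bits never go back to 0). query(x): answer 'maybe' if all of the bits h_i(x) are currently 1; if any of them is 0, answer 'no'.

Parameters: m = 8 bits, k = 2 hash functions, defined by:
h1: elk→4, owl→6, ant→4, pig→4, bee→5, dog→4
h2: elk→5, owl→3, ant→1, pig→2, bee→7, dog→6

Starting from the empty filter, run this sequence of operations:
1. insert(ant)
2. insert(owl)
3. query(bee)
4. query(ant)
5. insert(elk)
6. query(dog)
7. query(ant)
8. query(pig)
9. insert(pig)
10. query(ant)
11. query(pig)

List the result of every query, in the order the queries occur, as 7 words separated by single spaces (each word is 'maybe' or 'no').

Start: bits=00000000
Op 1: insert ant -> sets bits 1 4 -> bits=01001000
Op 2: insert owl -> sets bits 3 6 -> bits=01011010
Op 3: query bee -> checks bit5=0, bit7=0 (has a 0) -> no
Op 4: query ant -> checks bit1=1, bit4=1 (all 1) -> maybe
Op 5: insert elk -> sets bits 4 5 -> bits=01011110
Op 6: query dog -> checks bit4=1, bit6=1 (all 1) -> maybe
Op 7: query ant -> checks bit1=1, bit4=1 (all 1) -> maybe
Op 8: query pig -> checks bit2=0, bit4=1 (has a 0) -> no
Op 9: insert pig -> sets bits 2 4 -> bits=01111110
Op 10: query ant -> checks bit1=1, bit4=1 (all 1) -> maybe
Op 11: query pig -> checks bit2=1, bit4=1 (all 1) -> maybe
Query results in order: no maybe maybe maybe no maybe maybe

Answer: no maybe maybe maybe no maybe maybe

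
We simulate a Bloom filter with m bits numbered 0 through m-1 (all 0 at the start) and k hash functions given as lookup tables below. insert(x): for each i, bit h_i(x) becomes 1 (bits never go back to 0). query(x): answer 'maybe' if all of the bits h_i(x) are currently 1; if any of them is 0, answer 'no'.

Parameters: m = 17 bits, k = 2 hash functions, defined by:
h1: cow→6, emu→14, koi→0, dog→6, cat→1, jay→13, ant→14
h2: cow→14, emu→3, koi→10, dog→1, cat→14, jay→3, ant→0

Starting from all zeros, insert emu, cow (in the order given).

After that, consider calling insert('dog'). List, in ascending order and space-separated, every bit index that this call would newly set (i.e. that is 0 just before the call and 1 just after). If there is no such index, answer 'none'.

Start: bits=00000000000000000
After insert 'emu': sets bits 3 14 -> bits=00010000000000100
After insert 'cow': sets bits 6 14 -> bits=00010010000000100
insert 'dog' would touch bits 1 6; currently bit1=0, bit6=1
Bits that are 0 among those (would change 0->1): 1

Answer: 1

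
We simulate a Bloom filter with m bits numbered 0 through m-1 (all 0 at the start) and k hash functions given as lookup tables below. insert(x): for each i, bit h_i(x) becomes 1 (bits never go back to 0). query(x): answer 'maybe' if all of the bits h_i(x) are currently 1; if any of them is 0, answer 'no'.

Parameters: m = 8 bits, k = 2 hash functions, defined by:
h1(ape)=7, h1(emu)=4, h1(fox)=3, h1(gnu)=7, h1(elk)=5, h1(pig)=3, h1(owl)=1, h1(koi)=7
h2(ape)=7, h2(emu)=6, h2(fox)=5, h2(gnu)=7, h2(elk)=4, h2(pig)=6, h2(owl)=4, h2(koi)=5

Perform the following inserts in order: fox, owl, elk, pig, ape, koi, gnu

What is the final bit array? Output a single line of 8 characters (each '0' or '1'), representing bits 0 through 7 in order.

Answer: 01011111

Derivation:
Start: bits=00000000
After insert 'fox': sets bits 3 5 -> bits=00010100
After insert 'owl': sets bits 1 4 -> bits=01011100
After insert 'elk': sets bits 4 5 -> bits=01011100
After insert 'pig': sets bits 3 6 -> bits=01011110
After insert 'ape': sets bits 7 -> bits=01011111
After insert 'koi': sets bits 5 7 -> bits=01011111
After insert 'gnu': sets bits 7 -> bits=01011111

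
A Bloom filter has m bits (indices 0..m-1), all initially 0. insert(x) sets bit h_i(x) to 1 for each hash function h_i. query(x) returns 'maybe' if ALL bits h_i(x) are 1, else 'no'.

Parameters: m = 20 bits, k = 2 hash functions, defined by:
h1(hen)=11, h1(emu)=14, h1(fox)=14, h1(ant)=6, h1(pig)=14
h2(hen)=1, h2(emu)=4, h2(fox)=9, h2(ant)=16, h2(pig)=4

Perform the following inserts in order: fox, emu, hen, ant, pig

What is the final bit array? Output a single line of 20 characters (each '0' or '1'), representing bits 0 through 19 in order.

Start: bits=00000000000000000000
After insert 'fox': sets bits 9 14 -> bits=00000000010000100000
After insert 'emu': sets bits 4 14 -> bits=00001000010000100000
After insert 'hen': sets bits 1 11 -> bits=01001000010100100000
After insert 'ant': sets bits 6 16 -> bits=01001010010100101000
After insert 'pig': sets bits 4 14 -> bits=01001010010100101000

Answer: 01001010010100101000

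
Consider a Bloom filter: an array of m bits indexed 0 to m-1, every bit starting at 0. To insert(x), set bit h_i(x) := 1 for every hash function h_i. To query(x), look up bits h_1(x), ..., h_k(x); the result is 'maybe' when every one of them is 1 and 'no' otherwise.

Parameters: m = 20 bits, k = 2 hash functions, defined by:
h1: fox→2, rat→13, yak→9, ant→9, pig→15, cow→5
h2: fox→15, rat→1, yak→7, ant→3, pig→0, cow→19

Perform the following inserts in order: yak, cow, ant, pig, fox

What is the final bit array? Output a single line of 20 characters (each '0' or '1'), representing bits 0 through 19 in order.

Start: bits=00000000000000000000
After insert 'yak': sets bits 7 9 -> bits=00000001010000000000
After insert 'cow': sets bits 5 19 -> bits=00000101010000000001
After insert 'ant': sets bits 3 9 -> bits=00010101010000000001
After insert 'pig': sets bits 0 15 -> bits=10010101010000010001
After insert 'fox': sets bits 2 15 -> bits=10110101010000010001

Answer: 10110101010000010001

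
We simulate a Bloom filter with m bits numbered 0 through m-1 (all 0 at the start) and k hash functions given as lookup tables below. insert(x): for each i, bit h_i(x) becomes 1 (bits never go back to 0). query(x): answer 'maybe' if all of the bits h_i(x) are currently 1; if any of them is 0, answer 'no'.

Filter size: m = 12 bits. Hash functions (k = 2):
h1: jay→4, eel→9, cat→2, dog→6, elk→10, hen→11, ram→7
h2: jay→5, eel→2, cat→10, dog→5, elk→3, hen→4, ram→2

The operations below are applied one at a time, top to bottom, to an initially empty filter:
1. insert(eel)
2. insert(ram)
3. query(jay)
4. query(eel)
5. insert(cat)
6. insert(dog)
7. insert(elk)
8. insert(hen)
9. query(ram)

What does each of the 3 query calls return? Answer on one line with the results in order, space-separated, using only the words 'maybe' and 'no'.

Start: bits=000000000000
Op 1: insert eel -> sets bits 2 9 -> bits=001000000100
Op 2: insert ram -> sets bits 2 7 -> bits=001000010100
Op 3: query jay -> checks bit4=0, bit5=0 (has a 0) -> no
Op 4: query eel -> checks bit2=1, bit9=1 (all 1) -> maybe
Op 5: insert cat -> sets bits 2 10 -> bits=001000010110
Op 6: insert dog -> sets bits 5 6 -> bits=001001110110
Op 7: insert elk -> sets bits 3 10 -> bits=001101110110
Op 8: insert hen -> sets bits 4 11 -> bits=001111110111
Op 9: query ram -> checks bit2=1, bit7=1 (all 1) -> maybe
Query results in order: no maybe maybe

Answer: no maybe maybe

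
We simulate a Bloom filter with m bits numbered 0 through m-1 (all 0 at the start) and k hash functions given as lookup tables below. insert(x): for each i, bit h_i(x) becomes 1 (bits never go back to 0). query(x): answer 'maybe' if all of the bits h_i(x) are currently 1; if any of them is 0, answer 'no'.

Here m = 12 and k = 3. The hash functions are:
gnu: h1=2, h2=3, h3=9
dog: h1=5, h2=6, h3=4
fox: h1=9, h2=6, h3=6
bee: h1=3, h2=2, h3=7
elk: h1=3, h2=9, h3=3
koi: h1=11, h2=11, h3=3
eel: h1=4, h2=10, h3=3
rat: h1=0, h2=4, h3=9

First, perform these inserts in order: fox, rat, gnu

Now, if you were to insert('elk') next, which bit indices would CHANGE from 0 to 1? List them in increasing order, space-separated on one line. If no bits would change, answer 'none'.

Start: bits=000000000000
After insert 'fox': sets bits 6 9 -> bits=000000100100
After insert 'rat': sets bits 0 4 9 -> bits=100010100100
After insert 'gnu': sets bits 2 3 9 -> bits=101110100100
insert 'elk' would touch bits 3 9; currently bit3=1, bit9=1
Bits that are 0 among those (would change 0->1): none

Answer: none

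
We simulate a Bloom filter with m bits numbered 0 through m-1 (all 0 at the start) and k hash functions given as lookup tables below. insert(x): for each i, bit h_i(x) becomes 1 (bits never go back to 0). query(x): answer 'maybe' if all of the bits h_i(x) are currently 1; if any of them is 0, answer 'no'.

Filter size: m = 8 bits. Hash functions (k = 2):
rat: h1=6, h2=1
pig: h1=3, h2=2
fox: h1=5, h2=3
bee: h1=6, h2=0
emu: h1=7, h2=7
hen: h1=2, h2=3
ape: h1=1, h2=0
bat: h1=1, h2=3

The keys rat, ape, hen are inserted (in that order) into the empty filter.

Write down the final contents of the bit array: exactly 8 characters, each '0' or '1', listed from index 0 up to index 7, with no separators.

Start: bits=00000000
After insert 'rat': sets bits 1 6 -> bits=01000010
After insert 'ape': sets bits 0 1 -> bits=11000010
After insert 'hen': sets bits 2 3 -> bits=11110010

Answer: 11110010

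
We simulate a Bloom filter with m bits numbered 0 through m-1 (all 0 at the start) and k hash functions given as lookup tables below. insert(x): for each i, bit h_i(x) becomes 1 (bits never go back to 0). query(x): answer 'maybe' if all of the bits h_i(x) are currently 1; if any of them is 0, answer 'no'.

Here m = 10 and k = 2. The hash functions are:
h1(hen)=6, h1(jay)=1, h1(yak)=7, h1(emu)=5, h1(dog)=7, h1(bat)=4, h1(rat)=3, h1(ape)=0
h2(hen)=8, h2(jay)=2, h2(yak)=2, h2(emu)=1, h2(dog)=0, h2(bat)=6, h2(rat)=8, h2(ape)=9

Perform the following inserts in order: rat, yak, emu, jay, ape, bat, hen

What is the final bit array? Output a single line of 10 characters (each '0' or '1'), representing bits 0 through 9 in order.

Start: bits=0000000000
After insert 'rat': sets bits 3 8 -> bits=0001000010
After insert 'yak': sets bits 2 7 -> bits=0011000110
After insert 'emu': sets bits 1 5 -> bits=0111010110
After insert 'jay': sets bits 1 2 -> bits=0111010110
After insert 'ape': sets bits 0 9 -> bits=1111010111
After insert 'bat': sets bits 4 6 -> bits=1111111111
After insert 'hen': sets bits 6 8 -> bits=1111111111

Answer: 1111111111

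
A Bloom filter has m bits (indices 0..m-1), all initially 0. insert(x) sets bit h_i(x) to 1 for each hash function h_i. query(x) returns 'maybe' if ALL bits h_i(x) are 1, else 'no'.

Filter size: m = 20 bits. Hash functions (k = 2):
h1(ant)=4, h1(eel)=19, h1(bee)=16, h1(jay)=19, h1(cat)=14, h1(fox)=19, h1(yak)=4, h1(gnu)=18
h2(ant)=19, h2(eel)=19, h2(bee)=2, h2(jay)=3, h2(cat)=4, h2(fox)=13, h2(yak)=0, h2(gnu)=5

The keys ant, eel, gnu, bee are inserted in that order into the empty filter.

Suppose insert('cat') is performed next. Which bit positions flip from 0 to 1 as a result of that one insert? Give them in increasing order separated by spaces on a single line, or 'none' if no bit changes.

Answer: 14

Derivation:
Start: bits=00000000000000000000
After insert 'ant': sets bits 4 19 -> bits=00001000000000000001
After insert 'eel': sets bits 19 -> bits=00001000000000000001
After insert 'gnu': sets bits 5 18 -> bits=00001100000000000011
After insert 'bee': sets bits 2 16 -> bits=00101100000000001011
insert 'cat' would touch bits 4 14; currently bit4=1, bit14=0
Bits that are 0 among those (would change 0->1): 14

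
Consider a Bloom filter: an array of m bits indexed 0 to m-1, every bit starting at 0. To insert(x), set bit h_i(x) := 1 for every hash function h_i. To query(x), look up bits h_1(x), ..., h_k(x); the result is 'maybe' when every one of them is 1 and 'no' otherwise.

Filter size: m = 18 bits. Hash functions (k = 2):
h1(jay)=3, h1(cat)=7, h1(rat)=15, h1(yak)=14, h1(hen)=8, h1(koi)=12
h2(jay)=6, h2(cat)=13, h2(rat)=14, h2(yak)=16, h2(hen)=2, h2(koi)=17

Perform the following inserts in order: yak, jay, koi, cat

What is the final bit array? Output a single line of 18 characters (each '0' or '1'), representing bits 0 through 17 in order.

Answer: 000100110000111011

Derivation:
Start: bits=000000000000000000
After insert 'yak': sets bits 14 16 -> bits=000000000000001010
After insert 'jay': sets bits 3 6 -> bits=000100100000001010
After insert 'koi': sets bits 12 17 -> bits=000100100000101011
After insert 'cat': sets bits 7 13 -> bits=000100110000111011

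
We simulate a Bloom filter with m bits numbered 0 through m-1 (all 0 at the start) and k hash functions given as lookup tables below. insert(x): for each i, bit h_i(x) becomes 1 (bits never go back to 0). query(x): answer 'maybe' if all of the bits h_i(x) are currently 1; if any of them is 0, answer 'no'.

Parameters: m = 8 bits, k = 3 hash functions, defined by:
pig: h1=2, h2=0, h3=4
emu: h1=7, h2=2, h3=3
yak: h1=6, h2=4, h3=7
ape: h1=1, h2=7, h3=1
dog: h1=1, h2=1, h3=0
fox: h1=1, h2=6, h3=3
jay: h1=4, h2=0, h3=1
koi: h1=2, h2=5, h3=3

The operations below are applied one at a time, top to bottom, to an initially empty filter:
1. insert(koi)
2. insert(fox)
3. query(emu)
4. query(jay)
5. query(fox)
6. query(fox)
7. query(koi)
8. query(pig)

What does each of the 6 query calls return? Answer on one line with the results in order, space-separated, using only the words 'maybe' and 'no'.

Start: bits=00000000
Op 1: insert koi -> sets bits 2 3 5 -> bits=00110100
Op 2: insert fox -> sets bits 1 3 6 -> bits=01110110
Op 3: query emu -> checks bit2=1, bit3=1, bit7=0 (has a 0) -> no
Op 4: query jay -> checks bit0=0, bit1=1, bit4=0 (has a 0) -> no
Op 5: query fox -> checks bit1=1, bit3=1, bit6=1 (all 1) -> maybe
Op 6: query fox -> checks bit1=1, bit3=1, bit6=1 (all 1) -> maybe
Op 7: query koi -> checks bit2=1, bit3=1, bit5=1 (all 1) -> maybe
Op 8: query pig -> checks bit0=0, bit2=1, bit4=0 (has a 0) -> no
Query results in order: no no maybe maybe maybe no

Answer: no no maybe maybe maybe no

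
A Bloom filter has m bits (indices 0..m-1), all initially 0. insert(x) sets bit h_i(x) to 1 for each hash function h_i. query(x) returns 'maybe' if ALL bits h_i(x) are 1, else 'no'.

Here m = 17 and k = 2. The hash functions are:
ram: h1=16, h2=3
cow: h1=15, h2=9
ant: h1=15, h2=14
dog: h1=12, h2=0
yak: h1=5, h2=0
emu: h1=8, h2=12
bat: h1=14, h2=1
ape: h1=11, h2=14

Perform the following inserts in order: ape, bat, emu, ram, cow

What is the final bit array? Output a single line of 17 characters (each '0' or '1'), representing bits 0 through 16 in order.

Start: bits=00000000000000000
After insert 'ape': sets bits 11 14 -> bits=00000000000100100
After insert 'bat': sets bits 1 14 -> bits=01000000000100100
After insert 'emu': sets bits 8 12 -> bits=01000000100110100
After insert 'ram': sets bits 3 16 -> bits=01010000100110101
After insert 'cow': sets bits 9 15 -> bits=01010000110110111

Answer: 01010000110110111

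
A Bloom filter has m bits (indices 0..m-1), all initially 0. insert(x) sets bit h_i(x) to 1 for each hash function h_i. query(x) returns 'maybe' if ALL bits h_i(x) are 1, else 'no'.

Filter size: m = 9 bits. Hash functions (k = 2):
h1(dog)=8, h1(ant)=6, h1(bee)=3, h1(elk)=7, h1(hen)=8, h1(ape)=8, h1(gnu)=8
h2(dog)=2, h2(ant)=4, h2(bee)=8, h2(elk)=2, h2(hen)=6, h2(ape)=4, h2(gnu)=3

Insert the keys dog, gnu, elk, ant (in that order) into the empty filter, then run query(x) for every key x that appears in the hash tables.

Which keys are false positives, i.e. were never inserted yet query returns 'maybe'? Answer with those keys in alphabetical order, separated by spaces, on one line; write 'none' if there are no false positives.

Answer: ape bee hen

Derivation:
Start: bits=000000000
After insert 'dog': sets bits 2 8 -> bits=001000001
After insert 'gnu': sets bits 3 8 -> bits=001100001
After insert 'elk': sets bits 2 7 -> bits=001100011
After insert 'ant': sets bits 4 6 -> bits=001110111
Not inserted: ape bee hen — query each against bits=001110111:
query ape: checks bit4=1, bit8=1 (all 1) -> maybe => FALSE POSITIVE
query bee: checks bit3=1, bit8=1 (all 1) -> maybe => FALSE POSITIVE
query hen: checks bit6=1, bit8=1 (all 1) -> maybe => FALSE POSITIVE
False positives (alphabetical): ape bee hen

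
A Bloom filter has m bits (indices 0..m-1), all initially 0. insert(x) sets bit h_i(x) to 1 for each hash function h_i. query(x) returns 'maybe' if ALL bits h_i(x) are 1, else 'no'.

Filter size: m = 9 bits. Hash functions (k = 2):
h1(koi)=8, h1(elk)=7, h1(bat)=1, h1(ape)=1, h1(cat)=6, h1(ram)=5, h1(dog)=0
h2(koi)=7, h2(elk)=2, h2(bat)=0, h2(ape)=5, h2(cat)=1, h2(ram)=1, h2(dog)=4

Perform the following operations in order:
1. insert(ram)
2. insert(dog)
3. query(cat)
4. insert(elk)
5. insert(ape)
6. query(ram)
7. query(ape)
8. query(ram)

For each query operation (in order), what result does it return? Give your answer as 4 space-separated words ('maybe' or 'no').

Start: bits=000000000
Op 1: insert ram -> sets bits 1 5 -> bits=010001000
Op 2: insert dog -> sets bits 0 4 -> bits=110011000
Op 3: query cat -> checks bit1=1, bit6=0 (has a 0) -> no
Op 4: insert elk -> sets bits 2 7 -> bits=111011010
Op 5: insert ape -> sets bits 1 5 -> bits=111011010
Op 6: query ram -> checks bit1=1, bit5=1 (all 1) -> maybe
Op 7: query ape -> checks bit1=1, bit5=1 (all 1) -> maybe
Op 8: query ram -> checks bit1=1, bit5=1 (all 1) -> maybe
Query results in order: no maybe maybe maybe

Answer: no maybe maybe maybe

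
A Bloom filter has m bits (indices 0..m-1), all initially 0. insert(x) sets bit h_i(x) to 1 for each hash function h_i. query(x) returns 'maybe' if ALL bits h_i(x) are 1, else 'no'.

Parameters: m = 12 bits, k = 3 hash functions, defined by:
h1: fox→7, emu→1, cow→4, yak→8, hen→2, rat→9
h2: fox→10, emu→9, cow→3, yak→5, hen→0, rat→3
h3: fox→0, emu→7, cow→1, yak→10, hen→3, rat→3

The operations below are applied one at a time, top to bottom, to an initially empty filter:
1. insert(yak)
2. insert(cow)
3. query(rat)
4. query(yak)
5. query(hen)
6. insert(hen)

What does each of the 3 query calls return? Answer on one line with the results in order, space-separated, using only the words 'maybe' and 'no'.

Answer: no maybe no

Derivation:
Start: bits=000000000000
Op 1: insert yak -> sets bits 5 8 10 -> bits=000001001010
Op 2: insert cow -> sets bits 1 3 4 -> bits=010111001010
Op 3: query rat -> checks bit3=1, bit9=0 (has a 0) -> no
Op 4: query yak -> checks bit5=1, bit8=1, bit10=1 (all 1) -> maybe
Op 5: query hen -> checks bit0=0, bit2=0, bit3=1 (has a 0) -> no
Op 6: insert hen -> sets bits 0 2 3 -> bits=111111001010
Query results in order: no maybe no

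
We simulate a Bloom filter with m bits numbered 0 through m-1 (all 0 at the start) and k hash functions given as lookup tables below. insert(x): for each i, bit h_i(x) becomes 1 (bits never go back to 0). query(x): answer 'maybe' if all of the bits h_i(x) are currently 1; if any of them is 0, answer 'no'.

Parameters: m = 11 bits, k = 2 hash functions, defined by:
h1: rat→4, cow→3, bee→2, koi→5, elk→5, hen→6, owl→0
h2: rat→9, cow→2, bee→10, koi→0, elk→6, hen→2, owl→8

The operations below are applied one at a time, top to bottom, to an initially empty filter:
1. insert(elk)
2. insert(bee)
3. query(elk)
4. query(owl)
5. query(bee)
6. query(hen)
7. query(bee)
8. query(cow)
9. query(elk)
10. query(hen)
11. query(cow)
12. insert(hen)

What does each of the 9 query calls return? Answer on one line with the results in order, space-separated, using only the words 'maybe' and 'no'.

Answer: maybe no maybe maybe maybe no maybe maybe no

Derivation:
Start: bits=00000000000
Op 1: insert elk -> sets bits 5 6 -> bits=00000110000
Op 2: insert bee -> sets bits 2 10 -> bits=00100110001
Op 3: query elk -> checks bit5=1, bit6=1 (all 1) -> maybe
Op 4: query owl -> checks bit0=0, bit8=0 (has a 0) -> no
Op 5: query bee -> checks bit2=1, bit10=1 (all 1) -> maybe
Op 6: query hen -> checks bit2=1, bit6=1 (all 1) -> maybe
Op 7: query bee -> checks bit2=1, bit10=1 (all 1) -> maybe
Op 8: query cow -> checks bit2=1, bit3=0 (has a 0) -> no
Op 9: query elk -> checks bit5=1, bit6=1 (all 1) -> maybe
Op 10: query hen -> checks bit2=1, bit6=1 (all 1) -> maybe
Op 11: query cow -> checks bit2=1, bit3=0 (has a 0) -> no
Op 12: insert hen -> sets bits 2 6 -> bits=00100110001
Query results in order: maybe no maybe maybe maybe no maybe maybe no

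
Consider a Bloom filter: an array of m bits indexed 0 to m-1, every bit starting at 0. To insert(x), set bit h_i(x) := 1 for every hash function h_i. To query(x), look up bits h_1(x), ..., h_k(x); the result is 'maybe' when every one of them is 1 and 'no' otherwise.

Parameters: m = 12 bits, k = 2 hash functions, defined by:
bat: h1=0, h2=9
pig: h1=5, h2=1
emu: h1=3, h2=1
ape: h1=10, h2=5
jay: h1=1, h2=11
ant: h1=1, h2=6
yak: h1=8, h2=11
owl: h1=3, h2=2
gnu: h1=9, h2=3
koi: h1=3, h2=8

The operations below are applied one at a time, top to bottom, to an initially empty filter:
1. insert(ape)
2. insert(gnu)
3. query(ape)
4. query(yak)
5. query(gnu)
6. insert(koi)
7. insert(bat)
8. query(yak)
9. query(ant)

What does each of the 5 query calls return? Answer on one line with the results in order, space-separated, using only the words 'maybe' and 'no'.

Start: bits=000000000000
Op 1: insert ape -> sets bits 5 10 -> bits=000001000010
Op 2: insert gnu -> sets bits 3 9 -> bits=000101000110
Op 3: query ape -> checks bit5=1, bit10=1 (all 1) -> maybe
Op 4: query yak -> checks bit8=0, bit11=0 (has a 0) -> no
Op 5: query gnu -> checks bit3=1, bit9=1 (all 1) -> maybe
Op 6: insert koi -> sets bits 3 8 -> bits=000101001110
Op 7: insert bat -> sets bits 0 9 -> bits=100101001110
Op 8: query yak -> checks bit8=1, bit11=0 (has a 0) -> no
Op 9: query ant -> checks bit1=0, bit6=0 (has a 0) -> no
Query results in order: maybe no maybe no no

Answer: maybe no maybe no no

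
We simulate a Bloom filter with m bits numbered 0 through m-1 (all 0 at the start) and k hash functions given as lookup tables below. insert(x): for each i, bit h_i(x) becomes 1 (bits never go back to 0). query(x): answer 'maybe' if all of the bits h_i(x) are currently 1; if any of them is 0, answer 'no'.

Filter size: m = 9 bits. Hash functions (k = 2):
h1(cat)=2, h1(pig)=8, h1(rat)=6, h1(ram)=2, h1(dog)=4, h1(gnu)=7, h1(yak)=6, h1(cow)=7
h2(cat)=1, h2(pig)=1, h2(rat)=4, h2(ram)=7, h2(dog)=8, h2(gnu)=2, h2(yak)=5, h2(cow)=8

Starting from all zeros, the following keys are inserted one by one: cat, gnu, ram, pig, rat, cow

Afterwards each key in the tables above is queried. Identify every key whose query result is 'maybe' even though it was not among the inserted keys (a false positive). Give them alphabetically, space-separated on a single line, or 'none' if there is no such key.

Answer: dog

Derivation:
Start: bits=000000000
After insert 'cat': sets bits 1 2 -> bits=011000000
After insert 'gnu': sets bits 2 7 -> bits=011000010
After insert 'ram': sets bits 2 7 -> bits=011000010
After insert 'pig': sets bits 1 8 -> bits=011000011
After insert 'rat': sets bits 4 6 -> bits=011010111
After insert 'cow': sets bits 7 8 -> bits=011010111
Not inserted: dog yak — query each against bits=011010111:
query dog: checks bit4=1, bit8=1 (all 1) -> maybe => FALSE POSITIVE
query yak: checks bit5=0, bit6=1 (has a 0) -> no => not a false positive
False positives (alphabetical): dog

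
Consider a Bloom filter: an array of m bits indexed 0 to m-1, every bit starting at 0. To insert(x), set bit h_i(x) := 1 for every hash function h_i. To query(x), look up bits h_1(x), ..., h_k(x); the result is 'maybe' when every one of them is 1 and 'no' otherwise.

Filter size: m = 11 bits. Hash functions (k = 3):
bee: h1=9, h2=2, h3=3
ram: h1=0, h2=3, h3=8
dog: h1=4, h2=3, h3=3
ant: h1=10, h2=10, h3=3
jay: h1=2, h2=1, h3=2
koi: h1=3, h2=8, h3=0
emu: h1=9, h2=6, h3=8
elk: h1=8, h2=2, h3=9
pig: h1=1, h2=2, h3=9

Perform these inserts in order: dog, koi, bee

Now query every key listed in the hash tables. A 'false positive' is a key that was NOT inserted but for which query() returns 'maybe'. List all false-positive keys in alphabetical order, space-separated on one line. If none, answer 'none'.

Answer: elk ram

Derivation:
Start: bits=00000000000
After insert 'dog': sets bits 3 4 -> bits=00011000000
After insert 'koi': sets bits 0 3 8 -> bits=10011000100
After insert 'bee': sets bits 2 3 9 -> bits=10111000110
Not inserted: ant elk emu jay pig ram — query each against bits=10111000110:
query ant: checks bit3=1, bit10=0 (has a 0) -> no => not a false positive
query elk: checks bit2=1, bit8=1, bit9=1 (all 1) -> maybe => FALSE POSITIVE
query emu: checks bit6=0, bit8=1, bit9=1 (has a 0) -> no => not a false positive
query jay: checks bit1=0, bit2=1 (has a 0) -> no => not a false positive
query pig: checks bit1=0, bit2=1, bit9=1 (has a 0) -> no => not a false positive
query ram: checks bit0=1, bit3=1, bit8=1 (all 1) -> maybe => FALSE POSITIVE
False positives (alphabetical): elk ram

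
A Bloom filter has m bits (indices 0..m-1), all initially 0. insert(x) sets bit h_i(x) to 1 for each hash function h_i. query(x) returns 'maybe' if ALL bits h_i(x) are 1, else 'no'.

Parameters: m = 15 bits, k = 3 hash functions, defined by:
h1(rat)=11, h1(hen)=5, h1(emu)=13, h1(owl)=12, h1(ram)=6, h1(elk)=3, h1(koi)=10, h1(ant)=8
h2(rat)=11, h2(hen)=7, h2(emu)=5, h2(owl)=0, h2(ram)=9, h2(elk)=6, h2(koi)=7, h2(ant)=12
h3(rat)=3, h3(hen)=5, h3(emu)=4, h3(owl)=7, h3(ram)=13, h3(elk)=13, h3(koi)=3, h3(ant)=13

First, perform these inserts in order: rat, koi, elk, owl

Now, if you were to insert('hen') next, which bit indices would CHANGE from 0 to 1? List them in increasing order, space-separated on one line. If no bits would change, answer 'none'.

Answer: 5

Derivation:
Start: bits=000000000000000
After insert 'rat': sets bits 3 11 -> bits=000100000001000
After insert 'koi': sets bits 3 7 10 -> bits=000100010011000
After insert 'elk': sets bits 3 6 13 -> bits=000100110011010
After insert 'owl': sets bits 0 7 12 -> bits=100100110011110
insert 'hen' would touch bits 5 7; currently bit5=0, bit7=1
Bits that are 0 among those (would change 0->1): 5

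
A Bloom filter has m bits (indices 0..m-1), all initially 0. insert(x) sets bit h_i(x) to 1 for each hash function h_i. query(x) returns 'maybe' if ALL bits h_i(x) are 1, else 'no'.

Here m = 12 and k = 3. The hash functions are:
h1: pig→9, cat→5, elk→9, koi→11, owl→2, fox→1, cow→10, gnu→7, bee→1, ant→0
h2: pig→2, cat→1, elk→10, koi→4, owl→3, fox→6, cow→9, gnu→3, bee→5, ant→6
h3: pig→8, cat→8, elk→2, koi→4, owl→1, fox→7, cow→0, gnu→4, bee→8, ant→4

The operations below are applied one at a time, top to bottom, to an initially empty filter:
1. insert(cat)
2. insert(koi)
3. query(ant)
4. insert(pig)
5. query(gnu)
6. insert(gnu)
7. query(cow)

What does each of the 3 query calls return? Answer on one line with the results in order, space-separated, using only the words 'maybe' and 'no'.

Answer: no no no

Derivation:
Start: bits=000000000000
Op 1: insert cat -> sets bits 1 5 8 -> bits=010001001000
Op 2: insert koi -> sets bits 4 11 -> bits=010011001001
Op 3: query ant -> checks bit0=0, bit4=1, bit6=0 (has a 0) -> no
Op 4: insert pig -> sets bits 2 8 9 -> bits=011011001101
Op 5: query gnu -> checks bit3=0, bit4=1, bit7=0 (has a 0) -> no
Op 6: insert gnu -> sets bits 3 4 7 -> bits=011111011101
Op 7: query cow -> checks bit0=0, bit9=1, bit10=0 (has a 0) -> no
Query results in order: no no no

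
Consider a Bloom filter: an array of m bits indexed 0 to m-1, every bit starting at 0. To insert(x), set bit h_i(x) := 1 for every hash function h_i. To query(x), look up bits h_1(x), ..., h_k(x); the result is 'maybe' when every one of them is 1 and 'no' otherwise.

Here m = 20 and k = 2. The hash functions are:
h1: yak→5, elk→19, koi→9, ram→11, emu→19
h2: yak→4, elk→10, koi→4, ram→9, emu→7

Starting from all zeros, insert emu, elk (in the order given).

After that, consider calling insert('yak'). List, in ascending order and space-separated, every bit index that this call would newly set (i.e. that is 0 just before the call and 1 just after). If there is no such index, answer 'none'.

Start: bits=00000000000000000000
After insert 'emu': sets bits 7 19 -> bits=00000001000000000001
After insert 'elk': sets bits 10 19 -> bits=00000001001000000001
insert 'yak' would touch bits 4 5; currently bit4=0, bit5=0
Bits that are 0 among those (would change 0->1): 4 5

Answer: 4 5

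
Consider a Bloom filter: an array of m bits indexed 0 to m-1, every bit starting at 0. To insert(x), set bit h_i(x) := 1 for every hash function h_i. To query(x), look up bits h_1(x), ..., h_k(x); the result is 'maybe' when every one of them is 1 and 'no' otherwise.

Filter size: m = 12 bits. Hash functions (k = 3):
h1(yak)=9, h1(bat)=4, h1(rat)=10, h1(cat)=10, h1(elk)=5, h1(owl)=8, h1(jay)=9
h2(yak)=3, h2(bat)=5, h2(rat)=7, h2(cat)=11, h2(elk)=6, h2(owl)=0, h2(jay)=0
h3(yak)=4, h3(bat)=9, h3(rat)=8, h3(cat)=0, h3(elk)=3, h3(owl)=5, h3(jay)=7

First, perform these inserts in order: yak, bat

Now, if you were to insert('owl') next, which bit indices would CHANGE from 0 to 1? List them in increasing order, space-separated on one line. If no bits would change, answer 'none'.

Answer: 0 8

Derivation:
Start: bits=000000000000
After insert 'yak': sets bits 3 4 9 -> bits=000110000100
After insert 'bat': sets bits 4 5 9 -> bits=000111000100
insert 'owl' would touch bits 0 5 8; currently bit0=0, bit5=1, bit8=0
Bits that are 0 among those (would change 0->1): 0 8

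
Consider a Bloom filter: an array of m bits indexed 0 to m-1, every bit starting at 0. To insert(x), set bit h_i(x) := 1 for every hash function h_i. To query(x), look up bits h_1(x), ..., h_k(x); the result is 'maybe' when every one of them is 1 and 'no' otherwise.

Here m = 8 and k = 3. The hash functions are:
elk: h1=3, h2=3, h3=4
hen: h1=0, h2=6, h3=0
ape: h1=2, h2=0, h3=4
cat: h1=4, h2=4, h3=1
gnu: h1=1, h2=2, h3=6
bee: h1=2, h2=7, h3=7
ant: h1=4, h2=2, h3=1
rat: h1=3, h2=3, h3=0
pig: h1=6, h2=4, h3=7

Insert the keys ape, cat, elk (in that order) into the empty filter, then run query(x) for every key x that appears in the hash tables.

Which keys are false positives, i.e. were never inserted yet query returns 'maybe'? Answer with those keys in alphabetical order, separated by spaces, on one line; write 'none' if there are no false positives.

Start: bits=00000000
After insert 'ape': sets bits 0 2 4 -> bits=10101000
After insert 'cat': sets bits 1 4 -> bits=11101000
After insert 'elk': sets bits 3 4 -> bits=11111000
Not inserted: ant bee gnu hen pig rat — query each against bits=11111000:
query ant: checks bit1=1, bit2=1, bit4=1 (all 1) -> maybe => FALSE POSITIVE
query bee: checks bit2=1, bit7=0 (has a 0) -> no => not a false positive
query gnu: checks bit1=1, bit2=1, bit6=0 (has a 0) -> no => not a false positive
query hen: checks bit0=1, bit6=0 (has a 0) -> no => not a false positive
query pig: checks bit4=1, bit6=0, bit7=0 (has a 0) -> no => not a false positive
query rat: checks bit0=1, bit3=1 (all 1) -> maybe => FALSE POSITIVE
False positives (alphabetical): ant rat

Answer: ant rat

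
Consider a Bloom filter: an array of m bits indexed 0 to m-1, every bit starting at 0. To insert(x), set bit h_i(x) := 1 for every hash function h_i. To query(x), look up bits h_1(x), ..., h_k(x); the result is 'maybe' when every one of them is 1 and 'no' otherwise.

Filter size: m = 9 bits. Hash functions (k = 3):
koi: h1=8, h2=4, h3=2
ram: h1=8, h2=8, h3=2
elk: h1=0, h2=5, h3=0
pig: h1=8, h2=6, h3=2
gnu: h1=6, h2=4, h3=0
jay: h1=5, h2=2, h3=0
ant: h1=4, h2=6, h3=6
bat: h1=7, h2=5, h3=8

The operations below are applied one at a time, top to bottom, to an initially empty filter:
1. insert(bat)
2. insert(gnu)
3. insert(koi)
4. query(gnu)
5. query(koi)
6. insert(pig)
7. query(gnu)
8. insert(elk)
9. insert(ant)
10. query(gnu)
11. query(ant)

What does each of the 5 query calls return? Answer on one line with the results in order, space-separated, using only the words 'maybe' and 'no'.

Start: bits=000000000
Op 1: insert bat -> sets bits 5 7 8 -> bits=000001011
Op 2: insert gnu -> sets bits 0 4 6 -> bits=100011111
Op 3: insert koi -> sets bits 2 4 8 -> bits=101011111
Op 4: query gnu -> checks bit0=1, bit4=1, bit6=1 (all 1) -> maybe
Op 5: query koi -> checks bit2=1, bit4=1, bit8=1 (all 1) -> maybe
Op 6: insert pig -> sets bits 2 6 8 -> bits=101011111
Op 7: query gnu -> checks bit0=1, bit4=1, bit6=1 (all 1) -> maybe
Op 8: insert elk -> sets bits 0 5 -> bits=101011111
Op 9: insert ant -> sets bits 4 6 -> bits=101011111
Op 10: query gnu -> checks bit0=1, bit4=1, bit6=1 (all 1) -> maybe
Op 11: query ant -> checks bit4=1, bit6=1 (all 1) -> maybe
Query results in order: maybe maybe maybe maybe maybe

Answer: maybe maybe maybe maybe maybe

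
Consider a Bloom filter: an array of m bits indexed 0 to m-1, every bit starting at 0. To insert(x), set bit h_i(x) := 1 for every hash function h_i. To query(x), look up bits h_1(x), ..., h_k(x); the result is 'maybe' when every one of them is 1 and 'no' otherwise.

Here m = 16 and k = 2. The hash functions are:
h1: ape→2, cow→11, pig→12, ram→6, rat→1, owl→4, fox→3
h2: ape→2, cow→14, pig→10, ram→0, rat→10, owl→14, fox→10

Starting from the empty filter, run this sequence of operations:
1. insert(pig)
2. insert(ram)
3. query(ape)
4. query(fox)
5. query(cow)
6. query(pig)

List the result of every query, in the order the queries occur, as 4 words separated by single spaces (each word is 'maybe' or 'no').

Answer: no no no maybe

Derivation:
Start: bits=0000000000000000
Op 1: insert pig -> sets bits 10 12 -> bits=0000000000101000
Op 2: insert ram -> sets bits 0 6 -> bits=1000001000101000
Op 3: query ape -> checks bit2=0 (has a 0) -> no
Op 4: query fox -> checks bit3=0, bit10=1 (has a 0) -> no
Op 5: query cow -> checks bit11=0, bit14=0 (has a 0) -> no
Op 6: query pig -> checks bit10=1, bit12=1 (all 1) -> maybe
Query results in order: no no no maybe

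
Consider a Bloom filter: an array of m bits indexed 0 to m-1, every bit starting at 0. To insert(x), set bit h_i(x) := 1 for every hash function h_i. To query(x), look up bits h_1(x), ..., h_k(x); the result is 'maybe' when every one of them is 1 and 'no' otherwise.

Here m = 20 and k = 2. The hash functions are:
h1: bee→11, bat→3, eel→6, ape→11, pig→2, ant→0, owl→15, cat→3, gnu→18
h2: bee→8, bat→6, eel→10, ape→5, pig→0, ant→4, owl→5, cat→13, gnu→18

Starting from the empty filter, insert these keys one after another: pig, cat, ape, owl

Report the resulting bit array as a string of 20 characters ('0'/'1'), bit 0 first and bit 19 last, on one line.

Start: bits=00000000000000000000
After insert 'pig': sets bits 0 2 -> bits=10100000000000000000
After insert 'cat': sets bits 3 13 -> bits=10110000000001000000
After insert 'ape': sets bits 5 11 -> bits=10110100000101000000
After insert 'owl': sets bits 5 15 -> bits=10110100000101010000

Answer: 10110100000101010000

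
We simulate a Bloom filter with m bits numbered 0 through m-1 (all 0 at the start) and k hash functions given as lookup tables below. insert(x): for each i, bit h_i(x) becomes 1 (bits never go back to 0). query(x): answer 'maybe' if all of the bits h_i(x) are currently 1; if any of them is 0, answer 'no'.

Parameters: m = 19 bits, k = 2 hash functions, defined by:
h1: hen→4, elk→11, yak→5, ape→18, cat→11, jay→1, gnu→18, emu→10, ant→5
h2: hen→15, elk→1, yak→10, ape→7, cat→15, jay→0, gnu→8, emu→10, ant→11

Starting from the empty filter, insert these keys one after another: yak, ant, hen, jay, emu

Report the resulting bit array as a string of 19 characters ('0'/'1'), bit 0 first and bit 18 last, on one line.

Start: bits=0000000000000000000
After insert 'yak': sets bits 5 10 -> bits=0000010000100000000
After insert 'ant': sets bits 5 11 -> bits=0000010000110000000
After insert 'hen': sets bits 4 15 -> bits=0000110000110001000
After insert 'jay': sets bits 0 1 -> bits=1100110000110001000
After insert 'emu': sets bits 10 -> bits=1100110000110001000

Answer: 1100110000110001000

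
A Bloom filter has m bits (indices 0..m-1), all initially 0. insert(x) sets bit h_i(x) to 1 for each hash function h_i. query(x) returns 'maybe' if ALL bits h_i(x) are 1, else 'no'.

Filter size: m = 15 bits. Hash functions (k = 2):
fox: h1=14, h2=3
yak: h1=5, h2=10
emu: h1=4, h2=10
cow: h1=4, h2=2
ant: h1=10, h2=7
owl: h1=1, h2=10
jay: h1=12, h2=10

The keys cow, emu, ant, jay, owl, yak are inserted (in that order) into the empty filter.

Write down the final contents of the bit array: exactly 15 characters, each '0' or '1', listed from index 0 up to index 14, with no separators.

Start: bits=000000000000000
After insert 'cow': sets bits 2 4 -> bits=001010000000000
After insert 'emu': sets bits 4 10 -> bits=001010000010000
After insert 'ant': sets bits 7 10 -> bits=001010010010000
After insert 'jay': sets bits 10 12 -> bits=001010010010100
After insert 'owl': sets bits 1 10 -> bits=011010010010100
After insert 'yak': sets bits 5 10 -> bits=011011010010100

Answer: 011011010010100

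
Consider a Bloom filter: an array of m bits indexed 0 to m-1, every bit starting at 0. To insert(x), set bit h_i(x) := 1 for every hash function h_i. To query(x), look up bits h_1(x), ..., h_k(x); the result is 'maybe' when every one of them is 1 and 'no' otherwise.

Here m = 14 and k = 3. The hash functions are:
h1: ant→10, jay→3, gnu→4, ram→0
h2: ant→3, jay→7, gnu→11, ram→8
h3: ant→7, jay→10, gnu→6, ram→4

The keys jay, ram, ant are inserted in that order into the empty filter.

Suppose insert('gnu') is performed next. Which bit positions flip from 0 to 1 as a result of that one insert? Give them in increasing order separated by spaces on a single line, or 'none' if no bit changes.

Answer: 6 11

Derivation:
Start: bits=00000000000000
After insert 'jay': sets bits 3 7 10 -> bits=00010001001000
After insert 'ram': sets bits 0 4 8 -> bits=10011001101000
After insert 'ant': sets bits 3 7 10 -> bits=10011001101000
insert 'gnu' would touch bits 4 6 11; currently bit4=1, bit6=0, bit11=0
Bits that are 0 among those (would change 0->1): 6 11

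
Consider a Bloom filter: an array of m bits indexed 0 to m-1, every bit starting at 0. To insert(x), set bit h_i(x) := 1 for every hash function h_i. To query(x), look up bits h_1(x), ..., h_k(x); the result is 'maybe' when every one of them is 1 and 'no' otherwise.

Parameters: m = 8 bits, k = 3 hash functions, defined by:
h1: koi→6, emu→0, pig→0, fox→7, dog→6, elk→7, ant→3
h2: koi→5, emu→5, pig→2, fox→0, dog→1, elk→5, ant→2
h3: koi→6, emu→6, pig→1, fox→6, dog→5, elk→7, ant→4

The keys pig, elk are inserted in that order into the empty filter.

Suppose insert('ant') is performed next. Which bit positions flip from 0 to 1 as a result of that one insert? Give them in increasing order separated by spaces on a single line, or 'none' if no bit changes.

Start: bits=00000000
After insert 'pig': sets bits 0 1 2 -> bits=11100000
After insert 'elk': sets bits 5 7 -> bits=11100101
insert 'ant' would touch bits 2 3 4; currently bit2=1, bit3=0, bit4=0
Bits that are 0 among those (would change 0->1): 3 4

Answer: 3 4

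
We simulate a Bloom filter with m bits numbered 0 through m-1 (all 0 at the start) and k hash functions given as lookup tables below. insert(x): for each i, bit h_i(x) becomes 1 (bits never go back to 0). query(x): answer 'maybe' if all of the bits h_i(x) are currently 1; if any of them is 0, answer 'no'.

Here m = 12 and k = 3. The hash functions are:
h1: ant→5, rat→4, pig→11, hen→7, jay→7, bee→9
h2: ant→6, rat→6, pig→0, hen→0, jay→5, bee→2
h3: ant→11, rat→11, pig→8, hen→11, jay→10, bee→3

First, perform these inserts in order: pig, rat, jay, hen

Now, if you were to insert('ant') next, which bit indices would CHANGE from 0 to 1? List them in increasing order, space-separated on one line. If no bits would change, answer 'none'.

Start: bits=000000000000
After insert 'pig': sets bits 0 8 11 -> bits=100000001001
After insert 'rat': sets bits 4 6 11 -> bits=100010101001
After insert 'jay': sets bits 5 7 10 -> bits=100011111011
After insert 'hen': sets bits 0 7 11 -> bits=100011111011
insert 'ant' would touch bits 5 6 11; currently bit5=1, bit6=1, bit11=1
Bits that are 0 among those (would change 0->1): none

Answer: none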